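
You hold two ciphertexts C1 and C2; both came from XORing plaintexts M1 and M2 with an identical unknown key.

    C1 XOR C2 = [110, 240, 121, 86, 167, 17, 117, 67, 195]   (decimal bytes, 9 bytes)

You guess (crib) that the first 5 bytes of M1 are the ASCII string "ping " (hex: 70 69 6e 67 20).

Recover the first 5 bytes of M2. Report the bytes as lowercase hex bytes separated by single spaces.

Since C1 ⊕ C2 = M1 ⊕ M2, XORing with the guessed M1 bytes yields the corresponding M2 bytes: M2 = (C1 ⊕ C2) ⊕ M1.
6e ^ 70 = 1e
f0 ^ 69 = 99
79 ^ 6e = 17
56 ^ 67 = 31
a7 ^ 20 = 87

1e 99 17 31 87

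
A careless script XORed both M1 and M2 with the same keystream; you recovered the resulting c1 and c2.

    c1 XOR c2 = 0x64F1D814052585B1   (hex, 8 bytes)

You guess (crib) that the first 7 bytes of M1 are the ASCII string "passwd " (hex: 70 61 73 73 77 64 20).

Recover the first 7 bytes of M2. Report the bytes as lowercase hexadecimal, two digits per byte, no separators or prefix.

1490ab677241a5

Since c1 ⊕ c2 = M1 ⊕ M2, XORing with the guessed M1 bytes yields the corresponding M2 bytes: M2 = (c1 ⊕ c2) ⊕ M1.
64 ⊕ 70 = 14
f1 ⊕ 61 = 90
d8 ⊕ 73 = ab
14 ⊕ 73 = 67
05 ⊕ 77 = 72
25 ⊕ 64 = 41
85 ⊕ 20 = a5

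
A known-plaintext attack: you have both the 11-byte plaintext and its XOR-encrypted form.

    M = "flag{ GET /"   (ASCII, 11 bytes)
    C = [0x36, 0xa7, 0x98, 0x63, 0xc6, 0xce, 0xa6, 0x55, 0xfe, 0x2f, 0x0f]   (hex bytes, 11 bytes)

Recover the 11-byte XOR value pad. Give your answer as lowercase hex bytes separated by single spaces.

50 cb f9 04 bd ee e1 10 aa 0f 20

Since C = M ⊕ pad, XORing both sides with M gives pad = M ⊕ C.
66 ⊕ 36 = 50
6c ⊕ a7 = cb
61 ⊕ 98 = f9
67 ⊕ 63 = 04
7b ⊕ c6 = bd
20 ⊕ ce = ee
47 ⊕ a6 = e1
45 ⊕ 55 = 10
54 ⊕ fe = aa
20 ⊕ 2f = 0f
2f ⊕ 0f = 20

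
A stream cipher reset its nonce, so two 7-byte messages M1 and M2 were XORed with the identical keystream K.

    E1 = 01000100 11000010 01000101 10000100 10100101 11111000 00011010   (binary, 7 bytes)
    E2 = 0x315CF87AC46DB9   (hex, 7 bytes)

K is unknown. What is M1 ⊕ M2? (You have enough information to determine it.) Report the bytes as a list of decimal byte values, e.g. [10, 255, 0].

[117, 158, 189, 254, 97, 149, 163]

E1 ⊕ E2 = (M1 ⊕ K) ⊕ (M2 ⊕ K) = M1 ⊕ M2 — the shared key cancels under XOR.
byte 0:  68 ⊕  49 = 117
byte 1: 194 ⊕  92 = 158
byte 2:  69 ⊕ 248 = 189
byte 3: 132 ⊕ 122 = 254
byte 4: 165 ⊕ 196 =  97
byte 5: 248 ⊕ 109 = 149
byte 6:  26 ⊕ 185 = 163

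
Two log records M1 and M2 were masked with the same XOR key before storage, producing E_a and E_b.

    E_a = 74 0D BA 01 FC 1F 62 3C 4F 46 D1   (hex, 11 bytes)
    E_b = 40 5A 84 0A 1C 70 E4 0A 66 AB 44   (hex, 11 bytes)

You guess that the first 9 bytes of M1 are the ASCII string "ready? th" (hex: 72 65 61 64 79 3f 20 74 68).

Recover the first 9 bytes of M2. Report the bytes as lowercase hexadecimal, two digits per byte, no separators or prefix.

46325f6f9950a64241

First, E_a ⊕ E_b = (M1 ⊕ K) ⊕ (M2 ⊕ K) = M1 ⊕ M2, so the key drops out. Then M2 = (M1 ⊕ M2) ⊕ M1 over the first 9 bytes.
byte 0: (74 ⊕ 40) ⊕ 72 = 34 ⊕ 72 = 46
byte 1: (0d ⊕ 5a) ⊕ 65 = 57 ⊕ 65 = 32
byte 2: (ba ⊕ 84) ⊕ 61 = 3e ⊕ 61 = 5f
byte 3: (01 ⊕ 0a) ⊕ 64 = 0b ⊕ 64 = 6f
byte 4: (fc ⊕ 1c) ⊕ 79 = e0 ⊕ 79 = 99
byte 5: (1f ⊕ 70) ⊕ 3f = 6f ⊕ 3f = 50
byte 6: (62 ⊕ e4) ⊕ 20 = 86 ⊕ 20 = a6
byte 7: (3c ⊕ 0a) ⊕ 74 = 36 ⊕ 74 = 42
byte 8: (4f ⊕ 66) ⊕ 68 = 29 ⊕ 68 = 41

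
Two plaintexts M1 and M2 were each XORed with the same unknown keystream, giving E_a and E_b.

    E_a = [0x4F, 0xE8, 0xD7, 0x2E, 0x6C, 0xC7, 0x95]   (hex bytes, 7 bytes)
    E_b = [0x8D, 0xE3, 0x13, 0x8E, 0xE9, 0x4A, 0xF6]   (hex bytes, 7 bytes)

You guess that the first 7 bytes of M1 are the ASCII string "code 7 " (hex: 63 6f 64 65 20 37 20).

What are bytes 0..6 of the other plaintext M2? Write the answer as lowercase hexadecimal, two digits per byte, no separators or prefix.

First, E_a ⊕ E_b = (M1 ⊕ K) ⊕ (M2 ⊕ K) = M1 ⊕ M2, so the key drops out. Then M2 = (M1 ⊕ M2) ⊕ M1 over the first 7 bytes.
byte 0: (4f ⊕ 8d) ⊕ 63 = c2 ⊕ 63 = a1
byte 1: (e8 ⊕ e3) ⊕ 6f = 0b ⊕ 6f = 64
byte 2: (d7 ⊕ 13) ⊕ 64 = c4 ⊕ 64 = a0
byte 3: (2e ⊕ 8e) ⊕ 65 = a0 ⊕ 65 = c5
byte 4: (6c ⊕ e9) ⊕ 20 = 85 ⊕ 20 = a5
byte 5: (c7 ⊕ 4a) ⊕ 37 = 8d ⊕ 37 = ba
byte 6: (95 ⊕ f6) ⊕ 20 = 63 ⊕ 20 = 43

a164a0c5a5ba43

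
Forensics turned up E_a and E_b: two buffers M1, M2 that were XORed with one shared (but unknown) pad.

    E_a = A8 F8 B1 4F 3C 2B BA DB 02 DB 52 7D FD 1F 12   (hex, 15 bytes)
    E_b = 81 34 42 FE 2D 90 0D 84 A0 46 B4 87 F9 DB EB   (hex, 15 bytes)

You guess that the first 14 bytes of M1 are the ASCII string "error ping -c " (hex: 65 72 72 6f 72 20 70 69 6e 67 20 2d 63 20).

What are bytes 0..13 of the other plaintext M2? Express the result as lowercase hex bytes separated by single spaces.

4c be 81 de 63 9b c7 36 cc fa c6 d7 67 e4

First, E_a ⊕ E_b = (M1 ⊕ K) ⊕ (M2 ⊕ K) = M1 ⊕ M2, so the key drops out. Then M2 = (M1 ⊕ M2) ⊕ M1 over the first 14 bytes.
byte 0: (a8 ⊕ 81) ⊕ 65 = 29 ⊕ 65 = 4c
byte 1: (f8 ⊕ 34) ⊕ 72 = cc ⊕ 72 = be
byte 2: (b1 ⊕ 42) ⊕ 72 = f3 ⊕ 72 = 81
byte 3: (4f ⊕ fe) ⊕ 6f = b1 ⊕ 6f = de
byte 4: (3c ⊕ 2d) ⊕ 72 = 11 ⊕ 72 = 63
byte 5: (2b ⊕ 90) ⊕ 20 = bb ⊕ 20 = 9b
byte 6: (ba ⊕ 0d) ⊕ 70 = b7 ⊕ 70 = c7
byte 7: (db ⊕ 84) ⊕ 69 = 5f ⊕ 69 = 36
byte 8: (02 ⊕ a0) ⊕ 6e = a2 ⊕ 6e = cc
byte 9: (db ⊕ 46) ⊕ 67 = 9d ⊕ 67 = fa
byte 10: (52 ⊕ b4) ⊕ 20 = e6 ⊕ 20 = c6
byte 11: (7d ⊕ 87) ⊕ 2d = fa ⊕ 2d = d7
byte 12: (fd ⊕ f9) ⊕ 63 = 04 ⊕ 63 = 67
byte 13: (1f ⊕ db) ⊕ 20 = c4 ⊕ 20 = e4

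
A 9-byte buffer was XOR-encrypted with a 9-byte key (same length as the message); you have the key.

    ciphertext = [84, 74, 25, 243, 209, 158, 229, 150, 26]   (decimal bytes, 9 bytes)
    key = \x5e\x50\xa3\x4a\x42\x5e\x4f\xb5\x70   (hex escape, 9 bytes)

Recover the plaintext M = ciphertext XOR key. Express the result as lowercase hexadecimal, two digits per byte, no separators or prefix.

54 XOR 5e = 0a
4a XOR 50 = 1a
19 XOR a3 = ba
f3 XOR 4a = b9
d1 XOR 42 = 93
9e XOR 5e = c0
e5 XOR 4f = aa
96 XOR b5 = 23
1a XOR 70 = 6a

0a1abab993c0aa236a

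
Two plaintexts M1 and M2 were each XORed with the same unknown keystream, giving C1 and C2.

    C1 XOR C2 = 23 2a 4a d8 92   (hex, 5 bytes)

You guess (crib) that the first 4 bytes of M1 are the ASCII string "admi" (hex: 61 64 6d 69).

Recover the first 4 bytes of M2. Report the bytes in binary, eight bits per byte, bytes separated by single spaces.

01000010 01001110 00100111 10110001

Since C1 ⊕ C2 = M1 ⊕ M2, XORing with the guessed M1 bytes yields the corresponding M2 bytes: M2 = (C1 ⊕ C2) ⊕ M1.
23 XOR 61 = 42
2a XOR 64 = 4e
4a XOR 6d = 27
d8 XOR 69 = b1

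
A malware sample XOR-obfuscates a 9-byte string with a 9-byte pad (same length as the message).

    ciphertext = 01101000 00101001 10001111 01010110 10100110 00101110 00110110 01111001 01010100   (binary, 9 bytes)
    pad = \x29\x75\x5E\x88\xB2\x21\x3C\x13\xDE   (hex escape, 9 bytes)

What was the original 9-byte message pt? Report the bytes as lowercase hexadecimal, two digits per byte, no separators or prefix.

415cd1de140f0a6a8a

68 ^ 29 = 41
29 ^ 75 = 5c
8f ^ 5e = d1
56 ^ 88 = de
a6 ^ b2 = 14
2e ^ 21 = 0f
36 ^ 3c = 0a
79 ^ 13 = 6a
54 ^ de = 8a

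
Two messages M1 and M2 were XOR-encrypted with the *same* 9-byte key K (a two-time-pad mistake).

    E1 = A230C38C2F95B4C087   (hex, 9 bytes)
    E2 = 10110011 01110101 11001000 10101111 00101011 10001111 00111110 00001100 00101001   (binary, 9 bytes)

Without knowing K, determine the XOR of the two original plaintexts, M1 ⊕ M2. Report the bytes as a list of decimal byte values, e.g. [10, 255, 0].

E1 ⊕ E2 = (M1 ⊕ K) ⊕ (M2 ⊕ K) = M1 ⊕ M2 — the shared key cancels under XOR.
a2 ⊕ b3 = 11
30 ⊕ 75 = 45
c3 ⊕ c8 = 0b
8c ⊕ af = 23
2f ⊕ 2b = 04
95 ⊕ 8f = 1a
b4 ⊕ 3e = 8a
c0 ⊕ 0c = cc
87 ⊕ 29 = ae

[17, 69, 11, 35, 4, 26, 138, 204, 174]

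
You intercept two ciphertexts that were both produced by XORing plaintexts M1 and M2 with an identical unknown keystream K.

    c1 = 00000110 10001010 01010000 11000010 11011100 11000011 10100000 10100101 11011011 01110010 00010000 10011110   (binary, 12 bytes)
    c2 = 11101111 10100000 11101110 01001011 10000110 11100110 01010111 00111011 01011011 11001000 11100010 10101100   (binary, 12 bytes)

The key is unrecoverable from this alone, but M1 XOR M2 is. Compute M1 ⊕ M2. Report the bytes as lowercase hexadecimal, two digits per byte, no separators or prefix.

e92abe895a25f79e80baf232

c1 ⊕ c2 = (M1 ⊕ K) ⊕ (M2 ⊕ K) = M1 ⊕ M2 — the shared key cancels under XOR.
byte 0: 06 ⊕ ef = e9
byte 1: 8a ⊕ a0 = 2a
byte 2: 50 ⊕ ee = be
byte 3: c2 ⊕ 4b = 89
byte 4: dc ⊕ 86 = 5a
byte 5: c3 ⊕ e6 = 25
byte 6: a0 ⊕ 57 = f7
byte 7: a5 ⊕ 3b = 9e
byte 8: db ⊕ 5b = 80
byte 9: 72 ⊕ c8 = ba
byte 10: 10 ⊕ e2 = f2
byte 11: 9e ⊕ ac = 32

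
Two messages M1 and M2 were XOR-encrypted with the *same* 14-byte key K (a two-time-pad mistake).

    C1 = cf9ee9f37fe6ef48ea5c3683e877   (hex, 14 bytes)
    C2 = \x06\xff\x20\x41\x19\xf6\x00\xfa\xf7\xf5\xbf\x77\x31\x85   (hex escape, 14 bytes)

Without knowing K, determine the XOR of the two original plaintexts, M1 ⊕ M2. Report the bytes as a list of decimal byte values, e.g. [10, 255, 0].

C1 ⊕ C2 = (M1 ⊕ K) ⊕ (M2 ⊕ K) = M1 ⊕ M2 — the shared key cancels under XOR.
207 ^   6 = 201
158 ^ 255 =  97
233 ^  32 = 201
243 ^  65 = 178
127 ^  25 = 102
230 ^ 246 =  16
239 ^   0 = 239
 72 ^ 250 = 178
234 ^ 247 =  29
 92 ^ 245 = 169
 54 ^ 191 = 137
131 ^ 119 = 244
232 ^  49 = 217
119 ^ 133 = 242

[201, 97, 201, 178, 102, 16, 239, 178, 29, 169, 137, 244, 217, 242]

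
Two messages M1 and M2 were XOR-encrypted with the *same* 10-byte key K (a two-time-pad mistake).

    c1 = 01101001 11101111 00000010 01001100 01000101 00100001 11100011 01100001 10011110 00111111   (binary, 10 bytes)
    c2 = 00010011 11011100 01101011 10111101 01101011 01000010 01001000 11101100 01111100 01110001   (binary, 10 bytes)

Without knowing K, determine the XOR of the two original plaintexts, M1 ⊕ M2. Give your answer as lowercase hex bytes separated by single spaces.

c1 ⊕ c2 = (M1 ⊕ K) ⊕ (M2 ⊕ K) = M1 ⊕ M2 — the shared key cancels under XOR.
69 XOR 13 = 7a
ef XOR dc = 33
02 XOR 6b = 69
4c XOR bd = f1
45 XOR 6b = 2e
21 XOR 42 = 63
e3 XOR 48 = ab
61 XOR ec = 8d
9e XOR 7c = e2
3f XOR 71 = 4e

7a 33 69 f1 2e 63 ab 8d e2 4e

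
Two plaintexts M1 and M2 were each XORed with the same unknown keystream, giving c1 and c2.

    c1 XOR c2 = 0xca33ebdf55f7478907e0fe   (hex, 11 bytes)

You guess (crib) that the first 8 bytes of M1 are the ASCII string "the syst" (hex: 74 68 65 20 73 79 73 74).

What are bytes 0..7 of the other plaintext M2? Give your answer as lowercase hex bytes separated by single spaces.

Since c1 ⊕ c2 = M1 ⊕ M2, XORing with the guessed M1 bytes yields the corresponding M2 bytes: M2 = (c1 ⊕ c2) ⊕ M1.
ca ⊕ 74 = be
33 ⊕ 68 = 5b
eb ⊕ 65 = 8e
df ⊕ 20 = ff
55 ⊕ 73 = 26
f7 ⊕ 79 = 8e
47 ⊕ 73 = 34
89 ⊕ 74 = fd

be 5b 8e ff 26 8e 34 fd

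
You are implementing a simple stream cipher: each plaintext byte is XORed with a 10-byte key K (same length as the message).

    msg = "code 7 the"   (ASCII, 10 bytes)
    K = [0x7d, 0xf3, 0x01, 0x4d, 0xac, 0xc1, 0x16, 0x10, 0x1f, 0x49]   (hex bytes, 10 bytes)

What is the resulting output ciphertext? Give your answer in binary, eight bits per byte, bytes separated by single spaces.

XOR is its own inverse, so applying the key byte-wise gives the result directly.
01100011 ⊕ 01111101 = 00011110
01101111 ⊕ 11110011 = 10011100
01100100 ⊕ 00000001 = 01100101
01100101 ⊕ 01001101 = 00101000
00100000 ⊕ 10101100 = 10001100
00110111 ⊕ 11000001 = 11110110
00100000 ⊕ 00010110 = 00110110
01110100 ⊕ 00010000 = 01100100
01101000 ⊕ 00011111 = 01110111
01100101 ⊕ 01001001 = 00101100

00011110 10011100 01100101 00101000 10001100 11110110 00110110 01100100 01110111 00101100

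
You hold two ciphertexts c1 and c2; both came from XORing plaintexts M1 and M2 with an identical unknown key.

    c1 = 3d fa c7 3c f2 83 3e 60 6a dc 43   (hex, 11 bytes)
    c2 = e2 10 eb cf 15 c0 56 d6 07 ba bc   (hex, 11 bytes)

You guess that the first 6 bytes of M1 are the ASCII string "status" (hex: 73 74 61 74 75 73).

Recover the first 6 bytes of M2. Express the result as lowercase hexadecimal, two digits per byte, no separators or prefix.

ac9e4d879230

First, c1 ⊕ c2 = (M1 ⊕ K) ⊕ (M2 ⊕ K) = M1 ⊕ M2, so the key drops out. Then M2 = (M1 ⊕ M2) ⊕ M1 over the first 6 bytes.
byte 0: (3d xor e2) xor 73 = df xor 73 = ac
byte 1: (fa xor 10) xor 74 = ea xor 74 = 9e
byte 2: (c7 xor eb) xor 61 = 2c xor 61 = 4d
byte 3: (3c xor cf) xor 74 = f3 xor 74 = 87
byte 4: (f2 xor 15) xor 75 = e7 xor 75 = 92
byte 5: (83 xor c0) xor 73 = 43 xor 73 = 30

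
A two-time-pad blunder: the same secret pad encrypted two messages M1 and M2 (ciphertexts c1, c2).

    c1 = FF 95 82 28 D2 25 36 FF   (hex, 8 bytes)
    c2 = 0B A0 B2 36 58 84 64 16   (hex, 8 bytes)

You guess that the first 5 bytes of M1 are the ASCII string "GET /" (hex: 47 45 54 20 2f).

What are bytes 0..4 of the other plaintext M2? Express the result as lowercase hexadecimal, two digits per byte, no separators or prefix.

First, c1 ⊕ c2 = (M1 ⊕ K) ⊕ (M2 ⊕ K) = M1 ⊕ M2, so the key drops out. Then M2 = (M1 ⊕ M2) ⊕ M1 over the first 5 bytes.
byte 0: (ff ^ 0b) ^ 47 = f4 ^ 47 = b3
byte 1: (95 ^ a0) ^ 45 = 35 ^ 45 = 70
byte 2: (82 ^ b2) ^ 54 = 30 ^ 54 = 64
byte 3: (28 ^ 36) ^ 20 = 1e ^ 20 = 3e
byte 4: (d2 ^ 58) ^ 2f = 8a ^ 2f = a5

b370643ea5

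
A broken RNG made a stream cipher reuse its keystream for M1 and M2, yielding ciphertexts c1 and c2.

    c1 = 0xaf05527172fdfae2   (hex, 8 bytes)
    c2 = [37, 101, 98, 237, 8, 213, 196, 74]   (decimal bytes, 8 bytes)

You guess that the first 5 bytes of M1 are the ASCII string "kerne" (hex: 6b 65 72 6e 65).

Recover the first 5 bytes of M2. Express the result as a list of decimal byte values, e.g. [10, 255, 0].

First, c1 ⊕ c2 = (M1 ⊕ K) ⊕ (M2 ⊕ K) = M1 ⊕ M2, so the key drops out. Then M2 = (M1 ⊕ M2) ⊕ M1 over the first 5 bytes.
byte 0: (af xor 25) xor 6b = 8a xor 6b = e1
byte 1: (05 xor 65) xor 65 = 60 xor 65 = 05
byte 2: (52 xor 62) xor 72 = 30 xor 72 = 42
byte 3: (71 xor ed) xor 6e = 9c xor 6e = f2
byte 4: (72 xor 08) xor 65 = 7a xor 65 = 1f

[225, 5, 66, 242, 31]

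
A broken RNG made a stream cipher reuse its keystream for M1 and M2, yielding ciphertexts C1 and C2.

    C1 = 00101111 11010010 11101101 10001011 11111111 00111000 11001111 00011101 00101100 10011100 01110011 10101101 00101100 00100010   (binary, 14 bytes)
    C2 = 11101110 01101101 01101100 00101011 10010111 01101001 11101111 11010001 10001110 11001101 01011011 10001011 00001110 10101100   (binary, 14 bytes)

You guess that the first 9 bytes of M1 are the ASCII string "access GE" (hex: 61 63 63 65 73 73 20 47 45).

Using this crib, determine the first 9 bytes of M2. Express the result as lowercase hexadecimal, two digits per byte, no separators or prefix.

a0dce2c51b22008be7

First, C1 ⊕ C2 = (M1 ⊕ K) ⊕ (M2 ⊕ K) = M1 ⊕ M2, so the key drops out. Then M2 = (M1 ⊕ M2) ⊕ M1 over the first 9 bytes.
byte 0: (2f XOR ee) XOR 61 = c1 XOR 61 = a0
byte 1: (d2 XOR 6d) XOR 63 = bf XOR 63 = dc
byte 2: (ed XOR 6c) XOR 63 = 81 XOR 63 = e2
byte 3: (8b XOR 2b) XOR 65 = a0 XOR 65 = c5
byte 4: (ff XOR 97) XOR 73 = 68 XOR 73 = 1b
byte 5: (38 XOR 69) XOR 73 = 51 XOR 73 = 22
byte 6: (cf XOR ef) XOR 20 = 20 XOR 20 = 00
byte 7: (1d XOR d1) XOR 47 = cc XOR 47 = 8b
byte 8: (2c XOR 8e) XOR 45 = a2 XOR 45 = e7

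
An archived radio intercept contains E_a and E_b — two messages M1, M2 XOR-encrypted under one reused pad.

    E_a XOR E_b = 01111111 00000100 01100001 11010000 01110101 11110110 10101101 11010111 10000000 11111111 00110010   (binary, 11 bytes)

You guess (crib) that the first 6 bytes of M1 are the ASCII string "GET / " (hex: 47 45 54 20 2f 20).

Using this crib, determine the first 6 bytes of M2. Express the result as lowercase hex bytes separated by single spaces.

Since E_a ⊕ E_b = M1 ⊕ M2, XORing with the guessed M1 bytes yields the corresponding M2 bytes: M2 = (E_a ⊕ E_b) ⊕ M1.
7f ^ 47 = 38
04 ^ 45 = 41
61 ^ 54 = 35
d0 ^ 20 = f0
75 ^ 2f = 5a
f6 ^ 20 = d6

38 41 35 f0 5a d6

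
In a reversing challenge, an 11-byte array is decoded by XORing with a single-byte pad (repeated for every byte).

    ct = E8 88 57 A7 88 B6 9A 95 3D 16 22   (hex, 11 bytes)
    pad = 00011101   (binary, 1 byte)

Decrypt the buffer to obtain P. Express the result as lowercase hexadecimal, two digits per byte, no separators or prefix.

The 1-byte key repeats, so the effective keystream is 1d 1d 1d 1d 1d 1d 1d 1d 1d 1d 1d.
byte 0: 11101000 xor 00011101 = 11110101
byte 1: 10001000 xor 00011101 = 10010101
byte 2: 01010111 xor 00011101 = 01001010
byte 3: 10100111 xor 00011101 = 10111010
byte 4: 10001000 xor 00011101 = 10010101
byte 5: 10110110 xor 00011101 = 10101011
byte 6: 10011010 xor 00011101 = 10000111
byte 7: 10010101 xor 00011101 = 10001000
byte 8: 00111101 xor 00011101 = 00100000
byte 9: 00010110 xor 00011101 = 00001011
byte 10: 00100010 xor 00011101 = 00111111

f5954aba95ab8788200b3f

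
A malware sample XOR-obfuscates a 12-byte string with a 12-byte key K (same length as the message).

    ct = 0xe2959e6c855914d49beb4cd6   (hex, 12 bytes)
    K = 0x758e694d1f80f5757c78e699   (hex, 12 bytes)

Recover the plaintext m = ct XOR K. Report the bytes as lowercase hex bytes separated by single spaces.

XOR is its own inverse, so applying the key byte-wise gives the result directly.
e2 xor 75 = 97
95 xor 8e = 1b
9e xor 69 = f7
6c xor 4d = 21
85 xor 1f = 9a
59 xor 80 = d9
14 xor f5 = e1
d4 xor 75 = a1
9b xor 7c = e7
eb xor 78 = 93
4c xor e6 = aa
d6 xor 99 = 4f

97 1b f7 21 9a d9 e1 a1 e7 93 aa 4f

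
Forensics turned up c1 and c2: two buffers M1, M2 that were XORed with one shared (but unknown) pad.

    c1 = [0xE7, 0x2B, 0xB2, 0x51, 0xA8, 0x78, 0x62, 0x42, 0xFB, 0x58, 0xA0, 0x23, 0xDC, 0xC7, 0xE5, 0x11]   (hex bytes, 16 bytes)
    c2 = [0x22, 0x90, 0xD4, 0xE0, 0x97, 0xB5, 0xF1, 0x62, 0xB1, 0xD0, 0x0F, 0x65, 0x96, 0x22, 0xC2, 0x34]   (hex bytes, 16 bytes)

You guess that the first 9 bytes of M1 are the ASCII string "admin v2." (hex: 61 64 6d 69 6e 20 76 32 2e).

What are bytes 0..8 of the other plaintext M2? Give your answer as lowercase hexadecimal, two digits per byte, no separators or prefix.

First, c1 ⊕ c2 = (M1 ⊕ K) ⊕ (M2 ⊕ K) = M1 ⊕ M2, so the key drops out. Then M2 = (M1 ⊕ M2) ⊕ M1 over the first 9 bytes.
byte 0: (e7 ^ 22) ^ 61 = c5 ^ 61 = a4
byte 1: (2b ^ 90) ^ 64 = bb ^ 64 = df
byte 2: (b2 ^ d4) ^ 6d = 66 ^ 6d = 0b
byte 3: (51 ^ e0) ^ 69 = b1 ^ 69 = d8
byte 4: (a8 ^ 97) ^ 6e = 3f ^ 6e = 51
byte 5: (78 ^ b5) ^ 20 = cd ^ 20 = ed
byte 6: (62 ^ f1) ^ 76 = 93 ^ 76 = e5
byte 7: (42 ^ 62) ^ 32 = 20 ^ 32 = 12
byte 8: (fb ^ b1) ^ 2e = 4a ^ 2e = 64

a4df0bd851ede51264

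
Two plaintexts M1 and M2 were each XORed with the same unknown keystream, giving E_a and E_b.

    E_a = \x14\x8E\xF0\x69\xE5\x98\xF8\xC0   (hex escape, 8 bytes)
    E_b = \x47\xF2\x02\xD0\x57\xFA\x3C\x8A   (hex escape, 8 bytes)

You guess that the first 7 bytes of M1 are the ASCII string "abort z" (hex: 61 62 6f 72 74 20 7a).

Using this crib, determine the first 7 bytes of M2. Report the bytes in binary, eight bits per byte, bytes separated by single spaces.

First, E_a ⊕ E_b = (M1 ⊕ K) ⊕ (M2 ⊕ K) = M1 ⊕ M2, so the key drops out. Then M2 = (M1 ⊕ M2) ⊕ M1 over the first 7 bytes.
byte 0: (14 xor 47) xor 61 = 53 xor 61 = 32
byte 1: (8e xor f2) xor 62 = 7c xor 62 = 1e
byte 2: (f0 xor 02) xor 6f = f2 xor 6f = 9d
byte 3: (69 xor d0) xor 72 = b9 xor 72 = cb
byte 4: (e5 xor 57) xor 74 = b2 xor 74 = c6
byte 5: (98 xor fa) xor 20 = 62 xor 20 = 42
byte 6: (f8 xor 3c) xor 7a = c4 xor 7a = be

00110010 00011110 10011101 11001011 11000110 01000010 10111110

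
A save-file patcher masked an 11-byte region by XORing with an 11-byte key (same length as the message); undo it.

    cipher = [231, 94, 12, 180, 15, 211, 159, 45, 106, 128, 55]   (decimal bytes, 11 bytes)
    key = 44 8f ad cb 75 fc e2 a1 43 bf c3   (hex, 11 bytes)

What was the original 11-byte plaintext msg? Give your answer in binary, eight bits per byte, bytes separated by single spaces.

11100111 XOR 01000100 = 10100011
01011110 XOR 10001111 = 11010001
00001100 XOR 10101101 = 10100001
10110100 XOR 11001011 = 01111111
00001111 XOR 01110101 = 01111010
11010011 XOR 11111100 = 00101111
10011111 XOR 11100010 = 01111101
00101101 XOR 10100001 = 10001100
01101010 XOR 01000011 = 00101001
10000000 XOR 10111111 = 00111111
00110111 XOR 11000011 = 11110100

10100011 11010001 10100001 01111111 01111010 00101111 01111101 10001100 00101001 00111111 11110100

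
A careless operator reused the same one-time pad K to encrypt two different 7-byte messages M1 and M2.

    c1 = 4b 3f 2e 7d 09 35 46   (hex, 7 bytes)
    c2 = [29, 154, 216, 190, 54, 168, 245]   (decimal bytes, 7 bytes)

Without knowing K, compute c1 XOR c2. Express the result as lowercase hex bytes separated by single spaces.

56 a5 f6 c3 3f 9d b3

c1 ⊕ c2 = (M1 ⊕ K) ⊕ (M2 ⊕ K) = M1 ⊕ M2 — the shared key cancels under XOR.
4b ^ 1d = 56
3f ^ 9a = a5
2e ^ d8 = f6
7d ^ be = c3
09 ^ 36 = 3f
35 ^ a8 = 9d
46 ^ f5 = b3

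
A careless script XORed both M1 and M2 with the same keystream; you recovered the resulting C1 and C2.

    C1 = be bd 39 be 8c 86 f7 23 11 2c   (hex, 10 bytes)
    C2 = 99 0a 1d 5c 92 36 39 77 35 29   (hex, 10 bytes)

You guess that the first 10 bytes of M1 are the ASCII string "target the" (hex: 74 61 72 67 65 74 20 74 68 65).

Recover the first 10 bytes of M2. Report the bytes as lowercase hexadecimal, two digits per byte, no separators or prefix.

53d656857bc4ee204c60

First, C1 ⊕ C2 = (M1 ⊕ K) ⊕ (M2 ⊕ K) = M1 ⊕ M2, so the key drops out. Then M2 = (M1 ⊕ M2) ⊕ M1 over the first 10 bytes.
byte 0: (be ⊕ 99) ⊕ 74 = 27 ⊕ 74 = 53
byte 1: (bd ⊕ 0a) ⊕ 61 = b7 ⊕ 61 = d6
byte 2: (39 ⊕ 1d) ⊕ 72 = 24 ⊕ 72 = 56
byte 3: (be ⊕ 5c) ⊕ 67 = e2 ⊕ 67 = 85
byte 4: (8c ⊕ 92) ⊕ 65 = 1e ⊕ 65 = 7b
byte 5: (86 ⊕ 36) ⊕ 74 = b0 ⊕ 74 = c4
byte 6: (f7 ⊕ 39) ⊕ 20 = ce ⊕ 20 = ee
byte 7: (23 ⊕ 77) ⊕ 74 = 54 ⊕ 74 = 20
byte 8: (11 ⊕ 35) ⊕ 68 = 24 ⊕ 68 = 4c
byte 9: (2c ⊕ 29) ⊕ 65 = 05 ⊕ 65 = 60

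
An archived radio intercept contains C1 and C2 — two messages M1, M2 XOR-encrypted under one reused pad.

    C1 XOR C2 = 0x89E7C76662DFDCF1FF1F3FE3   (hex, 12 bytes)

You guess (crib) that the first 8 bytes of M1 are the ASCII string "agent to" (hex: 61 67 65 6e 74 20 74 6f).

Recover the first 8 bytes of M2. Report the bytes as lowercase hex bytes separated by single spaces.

Since C1 ⊕ C2 = M1 ⊕ M2, XORing with the guessed M1 bytes yields the corresponding M2 bytes: M2 = (C1 ⊕ C2) ⊕ M1.
byte 0: 89 ^ 61 = e8
byte 1: e7 ^ 67 = 80
byte 2: c7 ^ 65 = a2
byte 3: 66 ^ 6e = 08
byte 4: 62 ^ 74 = 16
byte 5: df ^ 20 = ff
byte 6: dc ^ 74 = a8
byte 7: f1 ^ 6f = 9e

e8 80 a2 08 16 ff a8 9e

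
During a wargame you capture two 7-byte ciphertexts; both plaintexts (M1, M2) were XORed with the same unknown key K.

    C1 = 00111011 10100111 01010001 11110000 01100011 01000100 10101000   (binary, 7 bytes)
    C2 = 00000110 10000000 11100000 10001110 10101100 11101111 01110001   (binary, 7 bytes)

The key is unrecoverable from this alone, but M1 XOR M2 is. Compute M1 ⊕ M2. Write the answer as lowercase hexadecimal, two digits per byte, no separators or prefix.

C1 ⊕ C2 = (M1 ⊕ K) ⊕ (M2 ⊕ K) = M1 ⊕ M2 — the shared key cancels under XOR.
byte 0: 3b ⊕ 06 = 3d
byte 1: a7 ⊕ 80 = 27
byte 2: 51 ⊕ e0 = b1
byte 3: f0 ⊕ 8e = 7e
byte 4: 63 ⊕ ac = cf
byte 5: 44 ⊕ ef = ab
byte 6: a8 ⊕ 71 = d9

3d27b17ecfabd9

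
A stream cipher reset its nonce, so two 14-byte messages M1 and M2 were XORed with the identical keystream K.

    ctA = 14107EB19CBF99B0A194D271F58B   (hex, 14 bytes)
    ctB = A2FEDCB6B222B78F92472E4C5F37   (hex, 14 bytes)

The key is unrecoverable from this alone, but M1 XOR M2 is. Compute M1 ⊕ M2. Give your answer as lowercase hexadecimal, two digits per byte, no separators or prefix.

b6eea2072e9d2e3f33d3fc3daabc

ctA ⊕ ctB = (M1 ⊕ K) ⊕ (M2 ⊕ K) = M1 ⊕ M2 — the shared key cancels under XOR.
byte 0: 14 ⊕ a2 = b6
byte 1: 10 ⊕ fe = ee
byte 2: 7e ⊕ dc = a2
byte 3: b1 ⊕ b6 = 07
byte 4: 9c ⊕ b2 = 2e
byte 5: bf ⊕ 22 = 9d
byte 6: 99 ⊕ b7 = 2e
byte 7: b0 ⊕ 8f = 3f
byte 8: a1 ⊕ 92 = 33
byte 9: 94 ⊕ 47 = d3
byte 10: d2 ⊕ 2e = fc
byte 11: 71 ⊕ 4c = 3d
byte 12: f5 ⊕ 5f = aa
byte 13: 8b ⊕ 37 = bc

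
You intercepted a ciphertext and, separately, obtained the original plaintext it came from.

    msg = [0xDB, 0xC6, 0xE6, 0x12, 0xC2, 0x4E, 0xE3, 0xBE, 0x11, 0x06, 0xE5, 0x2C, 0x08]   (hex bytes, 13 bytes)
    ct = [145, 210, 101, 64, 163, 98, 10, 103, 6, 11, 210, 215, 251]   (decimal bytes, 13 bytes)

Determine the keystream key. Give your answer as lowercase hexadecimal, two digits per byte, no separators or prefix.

4a148352612ce9d9170d37fbf3

Since ct = msg ⊕ key, XORing both sides with msg gives key = msg ⊕ ct.
11011011 ^ 10010001 = 01001010
11000110 ^ 11010010 = 00010100
11100110 ^ 01100101 = 10000011
00010010 ^ 01000000 = 01010010
11000010 ^ 10100011 = 01100001
01001110 ^ 01100010 = 00101100
11100011 ^ 00001010 = 11101001
10111110 ^ 01100111 = 11011001
00010001 ^ 00000110 = 00010111
00000110 ^ 00001011 = 00001101
11100101 ^ 11010010 = 00110111
00101100 ^ 11010111 = 11111011
00001000 ^ 11111011 = 11110011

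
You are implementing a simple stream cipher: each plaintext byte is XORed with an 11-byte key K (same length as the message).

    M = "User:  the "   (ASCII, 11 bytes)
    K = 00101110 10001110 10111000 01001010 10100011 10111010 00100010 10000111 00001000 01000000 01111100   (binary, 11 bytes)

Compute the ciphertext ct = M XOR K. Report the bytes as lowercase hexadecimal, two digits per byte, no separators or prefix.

7bfddd38999a02f360255c

byte 0: 55 xor 2e = 7b
byte 1: 73 xor 8e = fd
byte 2: 65 xor b8 = dd
byte 3: 72 xor 4a = 38
byte 4: 3a xor a3 = 99
byte 5: 20 xor ba = 9a
byte 6: 20 xor 22 = 02
byte 7: 74 xor 87 = f3
byte 8: 68 xor 08 = 60
byte 9: 65 xor 40 = 25
byte 10: 20 xor 7c = 5c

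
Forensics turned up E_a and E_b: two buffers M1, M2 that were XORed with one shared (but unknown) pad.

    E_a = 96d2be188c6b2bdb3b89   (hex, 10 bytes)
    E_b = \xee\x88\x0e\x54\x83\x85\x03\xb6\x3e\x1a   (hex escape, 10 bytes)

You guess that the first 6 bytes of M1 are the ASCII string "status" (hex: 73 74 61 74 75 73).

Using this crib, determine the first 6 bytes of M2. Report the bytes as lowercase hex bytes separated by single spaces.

0b 2e d1 38 7a 9d

First, E_a ⊕ E_b = (M1 ⊕ K) ⊕ (M2 ⊕ K) = M1 ⊕ M2, so the key drops out. Then M2 = (M1 ⊕ M2) ⊕ M1 over the first 6 bytes.
byte 0: (96 XOR ee) XOR 73 = 78 XOR 73 = 0b
byte 1: (d2 XOR 88) XOR 74 = 5a XOR 74 = 2e
byte 2: (be XOR 0e) XOR 61 = b0 XOR 61 = d1
byte 3: (18 XOR 54) XOR 74 = 4c XOR 74 = 38
byte 4: (8c XOR 83) XOR 75 = 0f XOR 75 = 7a
byte 5: (6b XOR 85) XOR 73 = ee XOR 73 = 9d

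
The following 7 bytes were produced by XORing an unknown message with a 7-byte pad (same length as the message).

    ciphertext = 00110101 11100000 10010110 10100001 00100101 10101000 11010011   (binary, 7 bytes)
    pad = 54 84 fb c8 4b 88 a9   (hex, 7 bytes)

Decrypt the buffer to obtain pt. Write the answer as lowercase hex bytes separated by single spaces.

XOR is its own inverse, so applying the key byte-wise gives the result directly.
byte 0: 00110101 ^ 01010100 = 01100001
byte 1: 11100000 ^ 10000100 = 01100100
byte 2: 10010110 ^ 11111011 = 01101101
byte 3: 10100001 ^ 11001000 = 01101001
byte 4: 00100101 ^ 01001011 = 01101110
byte 5: 10101000 ^ 10001000 = 00100000
byte 6: 11010011 ^ 10101001 = 01111010

61 64 6d 69 6e 20 7a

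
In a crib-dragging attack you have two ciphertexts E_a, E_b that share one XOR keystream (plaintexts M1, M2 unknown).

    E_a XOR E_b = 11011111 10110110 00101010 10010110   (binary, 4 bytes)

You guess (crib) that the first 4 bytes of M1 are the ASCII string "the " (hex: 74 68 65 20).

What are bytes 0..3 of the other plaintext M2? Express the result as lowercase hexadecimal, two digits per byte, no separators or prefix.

abde4fb6

Since E_a ⊕ E_b = M1 ⊕ M2, XORing with the guessed M1 bytes yields the corresponding M2 bytes: M2 = (E_a ⊕ E_b) ⊕ M1.
11011111 XOR 01110100 = 10101011
10110110 XOR 01101000 = 11011110
00101010 XOR 01100101 = 01001111
10010110 XOR 00100000 = 10110110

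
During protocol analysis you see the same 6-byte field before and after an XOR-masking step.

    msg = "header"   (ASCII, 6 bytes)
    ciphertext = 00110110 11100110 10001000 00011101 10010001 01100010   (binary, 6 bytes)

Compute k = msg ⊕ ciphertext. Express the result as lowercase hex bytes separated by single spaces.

Since ciphertext = msg ⊕ k, XORing both sides with msg gives k = msg ⊕ ciphertext.
68 XOR 36 = 5e
65 XOR e6 = 83
61 XOR 88 = e9
64 XOR 1d = 79
65 XOR 91 = f4
72 XOR 62 = 10

5e 83 e9 79 f4 10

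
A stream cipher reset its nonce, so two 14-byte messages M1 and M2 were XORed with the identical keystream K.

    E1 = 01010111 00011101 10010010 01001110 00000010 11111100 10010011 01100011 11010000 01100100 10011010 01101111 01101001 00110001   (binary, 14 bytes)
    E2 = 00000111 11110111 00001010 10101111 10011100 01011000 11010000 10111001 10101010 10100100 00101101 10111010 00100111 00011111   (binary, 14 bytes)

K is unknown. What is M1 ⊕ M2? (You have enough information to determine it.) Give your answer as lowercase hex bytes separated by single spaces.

E1 ⊕ E2 = (M1 ⊕ K) ⊕ (M2 ⊕ K) = M1 ⊕ M2 — the shared key cancels under XOR.
byte 0:  87 XOR   7 =  80
byte 1:  29 XOR 247 = 234
byte 2: 146 XOR  10 = 152
byte 3:  78 XOR 175 = 225
byte 4:   2 XOR 156 = 158
byte 5: 252 XOR  88 = 164
byte 6: 147 XOR 208 =  67
byte 7:  99 XOR 185 = 218
byte 8: 208 XOR 170 = 122
byte 9: 100 XOR 164 = 192
byte 10: 154 XOR  45 = 183
byte 11: 111 XOR 186 = 213
byte 12: 105 XOR  39 =  78
byte 13:  49 XOR  31 =  46

50 ea 98 e1 9e a4 43 da 7a c0 b7 d5 4e 2e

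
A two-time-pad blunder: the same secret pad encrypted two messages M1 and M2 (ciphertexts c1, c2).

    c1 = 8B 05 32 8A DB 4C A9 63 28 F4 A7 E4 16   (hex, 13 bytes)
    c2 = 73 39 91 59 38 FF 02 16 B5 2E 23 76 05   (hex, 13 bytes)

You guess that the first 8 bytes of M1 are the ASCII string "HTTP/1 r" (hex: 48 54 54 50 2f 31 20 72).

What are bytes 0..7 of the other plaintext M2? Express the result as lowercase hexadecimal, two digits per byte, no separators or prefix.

b068f783cc828b07

First, c1 ⊕ c2 = (M1 ⊕ K) ⊕ (M2 ⊕ K) = M1 ⊕ M2, so the key drops out. Then M2 = (M1 ⊕ M2) ⊕ M1 over the first 8 bytes.
byte 0: (8b ^ 73) ^ 48 = f8 ^ 48 = b0
byte 1: (05 ^ 39) ^ 54 = 3c ^ 54 = 68
byte 2: (32 ^ 91) ^ 54 = a3 ^ 54 = f7
byte 3: (8a ^ 59) ^ 50 = d3 ^ 50 = 83
byte 4: (db ^ 38) ^ 2f = e3 ^ 2f = cc
byte 5: (4c ^ ff) ^ 31 = b3 ^ 31 = 82
byte 6: (a9 ^ 02) ^ 20 = ab ^ 20 = 8b
byte 7: (63 ^ 16) ^ 72 = 75 ^ 72 = 07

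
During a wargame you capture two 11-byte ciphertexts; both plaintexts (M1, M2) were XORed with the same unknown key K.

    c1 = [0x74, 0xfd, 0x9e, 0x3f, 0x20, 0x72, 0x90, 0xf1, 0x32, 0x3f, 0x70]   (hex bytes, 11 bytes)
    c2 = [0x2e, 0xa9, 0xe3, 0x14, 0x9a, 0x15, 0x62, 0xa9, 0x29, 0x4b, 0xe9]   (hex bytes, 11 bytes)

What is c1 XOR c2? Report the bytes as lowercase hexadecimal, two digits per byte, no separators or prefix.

5a547d2bba67f2581b7499

c1 ⊕ c2 = (M1 ⊕ K) ⊕ (M2 ⊕ K) = M1 ⊕ M2 — the shared key cancels under XOR.
74 xor 2e = 5a
fd xor a9 = 54
9e xor e3 = 7d
3f xor 14 = 2b
20 xor 9a = ba
72 xor 15 = 67
90 xor 62 = f2
f1 xor a9 = 58
32 xor 29 = 1b
3f xor 4b = 74
70 xor e9 = 99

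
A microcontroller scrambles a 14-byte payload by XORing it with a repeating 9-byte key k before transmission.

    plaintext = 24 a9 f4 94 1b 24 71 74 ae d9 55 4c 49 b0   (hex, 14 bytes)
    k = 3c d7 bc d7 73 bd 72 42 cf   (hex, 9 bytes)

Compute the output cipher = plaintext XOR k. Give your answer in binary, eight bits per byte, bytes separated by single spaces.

00011000 01111110 01001000 01000011 01101000 10011001 00000011 00110110 01100001 11100101 10000010 11110000 10011110 11000011

The 9-byte key repeats, so the effective keystream is 3c d7 bc d7 73 bd 72 42 cf 3c d7 bc d7 73.
byte 0: 24 ⊕ 3c = 18
byte 1: a9 ⊕ d7 = 7e
byte 2: f4 ⊕ bc = 48
byte 3: 94 ⊕ d7 = 43
byte 4: 1b ⊕ 73 = 68
byte 5: 24 ⊕ bd = 99
byte 6: 71 ⊕ 72 = 03
byte 7: 74 ⊕ 42 = 36
byte 8: ae ⊕ cf = 61
byte 9: d9 ⊕ 3c = e5
byte 10: 55 ⊕ d7 = 82
byte 11: 4c ⊕ bc = f0
byte 12: 49 ⊕ d7 = 9e
byte 13: b0 ⊕ 73 = c3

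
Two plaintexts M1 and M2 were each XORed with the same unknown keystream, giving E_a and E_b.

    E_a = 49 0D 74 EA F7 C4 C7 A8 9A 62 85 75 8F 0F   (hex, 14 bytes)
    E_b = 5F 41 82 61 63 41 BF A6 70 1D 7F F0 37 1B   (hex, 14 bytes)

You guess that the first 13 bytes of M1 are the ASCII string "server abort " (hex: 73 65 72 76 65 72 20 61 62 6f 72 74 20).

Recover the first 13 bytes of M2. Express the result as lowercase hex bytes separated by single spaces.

65 29 84 fd f1 f7 58 6f 88 10 88 f1 98

First, E_a ⊕ E_b = (M1 ⊕ K) ⊕ (M2 ⊕ K) = M1 ⊕ M2, so the key drops out. Then M2 = (M1 ⊕ M2) ⊕ M1 over the first 13 bytes.
byte 0: (49 ^ 5f) ^ 73 = 16 ^ 73 = 65
byte 1: (0d ^ 41) ^ 65 = 4c ^ 65 = 29
byte 2: (74 ^ 82) ^ 72 = f6 ^ 72 = 84
byte 3: (ea ^ 61) ^ 76 = 8b ^ 76 = fd
byte 4: (f7 ^ 63) ^ 65 = 94 ^ 65 = f1
byte 5: (c4 ^ 41) ^ 72 = 85 ^ 72 = f7
byte 6: (c7 ^ bf) ^ 20 = 78 ^ 20 = 58
byte 7: (a8 ^ a6) ^ 61 = 0e ^ 61 = 6f
byte 8: (9a ^ 70) ^ 62 = ea ^ 62 = 88
byte 9: (62 ^ 1d) ^ 6f = 7f ^ 6f = 10
byte 10: (85 ^ 7f) ^ 72 = fa ^ 72 = 88
byte 11: (75 ^ f0) ^ 74 = 85 ^ 74 = f1
byte 12: (8f ^ 37) ^ 20 = b8 ^ 20 = 98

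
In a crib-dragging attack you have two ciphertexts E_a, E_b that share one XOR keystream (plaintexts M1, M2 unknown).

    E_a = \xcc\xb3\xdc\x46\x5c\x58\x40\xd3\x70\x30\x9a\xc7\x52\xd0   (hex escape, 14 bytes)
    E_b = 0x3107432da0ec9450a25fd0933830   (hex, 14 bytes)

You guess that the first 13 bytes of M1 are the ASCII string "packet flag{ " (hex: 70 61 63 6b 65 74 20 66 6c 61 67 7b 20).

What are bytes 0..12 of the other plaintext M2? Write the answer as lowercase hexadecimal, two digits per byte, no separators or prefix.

8dd5fc0099c0f4e5be0e2d2f4a

First, E_a ⊕ E_b = (M1 ⊕ K) ⊕ (M2 ⊕ K) = M1 ⊕ M2, so the key drops out. Then M2 = (M1 ⊕ M2) ⊕ M1 over the first 13 bytes.
byte 0: (cc ^ 31) ^ 70 = fd ^ 70 = 8d
byte 1: (b3 ^ 07) ^ 61 = b4 ^ 61 = d5
byte 2: (dc ^ 43) ^ 63 = 9f ^ 63 = fc
byte 3: (46 ^ 2d) ^ 6b = 6b ^ 6b = 00
byte 4: (5c ^ a0) ^ 65 = fc ^ 65 = 99
byte 5: (58 ^ ec) ^ 74 = b4 ^ 74 = c0
byte 6: (40 ^ 94) ^ 20 = d4 ^ 20 = f4
byte 7: (d3 ^ 50) ^ 66 = 83 ^ 66 = e5
byte 8: (70 ^ a2) ^ 6c = d2 ^ 6c = be
byte 9: (30 ^ 5f) ^ 61 = 6f ^ 61 = 0e
byte 10: (9a ^ d0) ^ 67 = 4a ^ 67 = 2d
byte 11: (c7 ^ 93) ^ 7b = 54 ^ 7b = 2f
byte 12: (52 ^ 38) ^ 20 = 6a ^ 20 = 4a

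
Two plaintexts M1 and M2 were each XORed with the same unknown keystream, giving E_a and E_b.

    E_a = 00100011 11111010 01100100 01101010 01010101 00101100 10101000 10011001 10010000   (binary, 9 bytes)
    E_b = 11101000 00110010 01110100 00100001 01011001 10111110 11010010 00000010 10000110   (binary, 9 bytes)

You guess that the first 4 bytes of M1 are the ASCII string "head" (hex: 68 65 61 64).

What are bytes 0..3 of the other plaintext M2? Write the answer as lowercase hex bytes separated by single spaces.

a3 ad 71 2f

First, E_a ⊕ E_b = (M1 ⊕ K) ⊕ (M2 ⊕ K) = M1 ⊕ M2, so the key drops out. Then M2 = (M1 ⊕ M2) ⊕ M1 over the first 4 bytes.
byte 0: (23 xor e8) xor 68 = cb xor 68 = a3
byte 1: (fa xor 32) xor 65 = c8 xor 65 = ad
byte 2: (64 xor 74) xor 61 = 10 xor 61 = 71
byte 3: (6a xor 21) xor 64 = 4b xor 64 = 2f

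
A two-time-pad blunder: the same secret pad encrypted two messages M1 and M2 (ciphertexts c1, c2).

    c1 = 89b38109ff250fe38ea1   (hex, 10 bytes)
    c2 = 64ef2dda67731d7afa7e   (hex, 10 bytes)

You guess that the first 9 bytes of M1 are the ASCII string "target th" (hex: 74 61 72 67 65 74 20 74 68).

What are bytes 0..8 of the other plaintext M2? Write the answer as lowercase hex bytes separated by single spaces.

First, c1 ⊕ c2 = (M1 ⊕ K) ⊕ (M2 ⊕ K) = M1 ⊕ M2, so the key drops out. Then M2 = (M1 ⊕ M2) ⊕ M1 over the first 9 bytes.
byte 0: (89 XOR 64) XOR 74 = ed XOR 74 = 99
byte 1: (b3 XOR ef) XOR 61 = 5c XOR 61 = 3d
byte 2: (81 XOR 2d) XOR 72 = ac XOR 72 = de
byte 3: (09 XOR da) XOR 67 = d3 XOR 67 = b4
byte 4: (ff XOR 67) XOR 65 = 98 XOR 65 = fd
byte 5: (25 XOR 73) XOR 74 = 56 XOR 74 = 22
byte 6: (0f XOR 1d) XOR 20 = 12 XOR 20 = 32
byte 7: (e3 XOR 7a) XOR 74 = 99 XOR 74 = ed
byte 8: (8e XOR fa) XOR 68 = 74 XOR 68 = 1c

99 3d de b4 fd 22 32 ed 1c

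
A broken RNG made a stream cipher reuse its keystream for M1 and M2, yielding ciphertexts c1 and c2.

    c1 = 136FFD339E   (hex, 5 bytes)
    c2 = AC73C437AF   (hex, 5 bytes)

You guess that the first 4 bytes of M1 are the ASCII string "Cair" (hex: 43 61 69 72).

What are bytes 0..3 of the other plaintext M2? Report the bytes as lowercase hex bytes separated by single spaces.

fc 7d 50 76

First, c1 ⊕ c2 = (M1 ⊕ K) ⊕ (M2 ⊕ K) = M1 ⊕ M2, so the key drops out. Then M2 = (M1 ⊕ M2) ⊕ M1 over the first 4 bytes.
byte 0: (13 ⊕ ac) ⊕ 43 = bf ⊕ 43 = fc
byte 1: (6f ⊕ 73) ⊕ 61 = 1c ⊕ 61 = 7d
byte 2: (fd ⊕ c4) ⊕ 69 = 39 ⊕ 69 = 50
byte 3: (33 ⊕ 37) ⊕ 72 = 04 ⊕ 72 = 76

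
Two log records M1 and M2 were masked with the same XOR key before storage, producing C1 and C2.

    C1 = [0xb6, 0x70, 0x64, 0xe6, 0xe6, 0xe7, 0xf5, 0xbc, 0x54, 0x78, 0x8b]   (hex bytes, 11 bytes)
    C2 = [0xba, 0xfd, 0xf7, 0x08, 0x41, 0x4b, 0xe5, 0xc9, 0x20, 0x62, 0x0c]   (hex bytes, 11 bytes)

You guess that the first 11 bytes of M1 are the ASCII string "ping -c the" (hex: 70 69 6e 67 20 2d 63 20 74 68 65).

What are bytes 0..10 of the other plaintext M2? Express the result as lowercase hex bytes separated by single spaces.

7c e4 fd 89 87 81 73 55 00 72 e2

First, C1 ⊕ C2 = (M1 ⊕ K) ⊕ (M2 ⊕ K) = M1 ⊕ M2, so the key drops out. Then M2 = (M1 ⊕ M2) ⊕ M1 over the first 11 bytes.
byte 0: (b6 XOR ba) XOR 70 = 0c XOR 70 = 7c
byte 1: (70 XOR fd) XOR 69 = 8d XOR 69 = e4
byte 2: (64 XOR f7) XOR 6e = 93 XOR 6e = fd
byte 3: (e6 XOR 08) XOR 67 = ee XOR 67 = 89
byte 4: (e6 XOR 41) XOR 20 = a7 XOR 20 = 87
byte 5: (e7 XOR 4b) XOR 2d = ac XOR 2d = 81
byte 6: (f5 XOR e5) XOR 63 = 10 XOR 63 = 73
byte 7: (bc XOR c9) XOR 20 = 75 XOR 20 = 55
byte 8: (54 XOR 20) XOR 74 = 74 XOR 74 = 00
byte 9: (78 XOR 62) XOR 68 = 1a XOR 68 = 72
byte 10: (8b XOR 0c) XOR 65 = 87 XOR 65 = e2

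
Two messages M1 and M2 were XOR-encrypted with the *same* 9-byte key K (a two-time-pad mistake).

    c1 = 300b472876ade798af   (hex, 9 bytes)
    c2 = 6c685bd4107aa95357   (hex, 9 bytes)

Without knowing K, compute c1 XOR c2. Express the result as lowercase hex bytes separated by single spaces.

5c 63 1c fc 66 d7 4e cb f8

c1 ⊕ c2 = (M1 ⊕ K) ⊕ (M2 ⊕ K) = M1 ⊕ M2 — the shared key cancels under XOR.
byte 0: 00110000 XOR 01101100 = 01011100
byte 1: 00001011 XOR 01101000 = 01100011
byte 2: 01000111 XOR 01011011 = 00011100
byte 3: 00101000 XOR 11010100 = 11111100
byte 4: 01110110 XOR 00010000 = 01100110
byte 5: 10101101 XOR 01111010 = 11010111
byte 6: 11100111 XOR 10101001 = 01001110
byte 7: 10011000 XOR 01010011 = 11001011
byte 8: 10101111 XOR 01010111 = 11111000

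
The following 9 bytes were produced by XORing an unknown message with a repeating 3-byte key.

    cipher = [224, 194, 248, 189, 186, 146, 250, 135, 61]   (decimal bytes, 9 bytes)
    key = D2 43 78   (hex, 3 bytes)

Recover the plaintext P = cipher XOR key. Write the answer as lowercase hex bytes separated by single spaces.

32 81 80 6f f9 ea 28 c4 45

The 3-byte key repeats, so the effective keystream is d2 43 78 d2 43 78 d2 43 78.
byte 0: e0 ^ d2 = 32
byte 1: c2 ^ 43 = 81
byte 2: f8 ^ 78 = 80
byte 3: bd ^ d2 = 6f
byte 4: ba ^ 43 = f9
byte 5: 92 ^ 78 = ea
byte 6: fa ^ d2 = 28
byte 7: 87 ^ 43 = c4
byte 8: 3d ^ 78 = 45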